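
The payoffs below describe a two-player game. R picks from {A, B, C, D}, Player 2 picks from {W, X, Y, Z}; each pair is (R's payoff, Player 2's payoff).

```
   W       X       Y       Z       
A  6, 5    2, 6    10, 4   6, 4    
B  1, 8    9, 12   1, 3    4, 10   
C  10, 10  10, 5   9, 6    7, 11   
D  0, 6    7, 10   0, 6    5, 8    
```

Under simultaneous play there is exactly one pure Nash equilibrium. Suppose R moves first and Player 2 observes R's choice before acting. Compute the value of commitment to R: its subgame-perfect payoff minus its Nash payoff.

Solve by backward induction (R leads).
- A → Player 2 plays X (best of 5, 6, 4, 4); R gets 2.
- B → Player 2 plays X (best of 8, 12, 3, 10); R gets 9.
- C → Player 2 plays Z (best of 10, 5, 6, 11); R gets 7.
- D → Player 2 plays X (best of 6, 10, 6, 8); R gets 7.
R's induced payoffs are 2, 9, 7, 7, so R commits to B. Subgame-perfect outcome: (B, X) with payoffs (9, 12).
Under simultaneous play:
R's best replies: W→C; X→C; Y→A; Z→C.
Player 2's best replies: A→X; B→X; C→Z; D→X.
Only (C, Z) has each player best-responding; Nash payoffs (7, 11).
R's commitment gain: 9 − 7 = 2.

2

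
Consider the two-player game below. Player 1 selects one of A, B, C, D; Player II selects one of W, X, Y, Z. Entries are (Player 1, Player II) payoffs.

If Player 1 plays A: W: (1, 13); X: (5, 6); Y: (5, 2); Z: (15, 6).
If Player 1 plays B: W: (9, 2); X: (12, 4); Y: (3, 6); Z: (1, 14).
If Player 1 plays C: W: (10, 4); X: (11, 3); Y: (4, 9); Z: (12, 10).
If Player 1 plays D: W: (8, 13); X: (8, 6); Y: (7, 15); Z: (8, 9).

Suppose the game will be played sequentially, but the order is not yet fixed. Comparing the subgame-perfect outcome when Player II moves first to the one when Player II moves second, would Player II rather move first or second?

If Player 1 leads: Player II's best replies are A→W, B→Z, C→Z, D→Y; Player 1's induced payoffs 1, 1, 12, 7; outcome (C, Z), payoffs (12, 10).
If Player II leads: Player 1's best replies are W→C, X→B, Y→D, Z→A; Player II's induced payoffs 4, 4, 15, 6; outcome (D, Y), payoffs (7, 15).
Player II gets 15 moving first and 10 moving second, so Player II prefers to move first.

first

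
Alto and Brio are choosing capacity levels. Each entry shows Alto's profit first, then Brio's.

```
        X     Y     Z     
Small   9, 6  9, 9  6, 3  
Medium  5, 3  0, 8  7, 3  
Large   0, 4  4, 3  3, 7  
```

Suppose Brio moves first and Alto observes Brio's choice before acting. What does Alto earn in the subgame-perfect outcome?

Alto best-responds to each possible Brio move:
- X: BR = Small, leader payoff 6.
- Y: BR = Small, leader payoff 9.
- Z: BR = Medium, leader payoff 3.
Among 6, 9, 3, the best is 9 at Y. Subgame-perfect outcome: (Small, Y) with payoffs (9, 9).

9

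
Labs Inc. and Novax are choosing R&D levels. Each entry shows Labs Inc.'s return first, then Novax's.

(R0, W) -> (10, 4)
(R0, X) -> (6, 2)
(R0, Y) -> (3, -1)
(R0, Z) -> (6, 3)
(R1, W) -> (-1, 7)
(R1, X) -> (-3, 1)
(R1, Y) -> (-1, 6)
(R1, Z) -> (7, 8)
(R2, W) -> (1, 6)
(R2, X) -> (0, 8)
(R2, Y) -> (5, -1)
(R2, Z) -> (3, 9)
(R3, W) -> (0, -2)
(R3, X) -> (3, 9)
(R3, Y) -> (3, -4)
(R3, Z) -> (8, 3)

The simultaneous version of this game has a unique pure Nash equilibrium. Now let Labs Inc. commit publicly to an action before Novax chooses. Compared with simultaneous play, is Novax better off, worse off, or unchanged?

Novax best-responds to each possible Labs Inc. move:
- R0 → Novax plays W (best of 4, 2, -1, 3); Labs Inc. gets 10.
- R1 → Novax plays Z (best of 7, 1, 6, 8); Labs Inc. gets 7.
- R2 → Novax plays Z (best of 6, 8, -1, 9); Labs Inc. gets 3.
- R3 → Novax plays X (best of -2, 9, -4, 3); Labs Inc. gets 3.
Labs Inc.'s induced payoffs are 10, 7, 3, 3, so Labs Inc. commits to R0. Subgame-perfect outcome: (R0, W) with payoffs (10, 4).
For the simultaneous game, intersect best replies.
Labs Inc.'s best replies: W→R0; X→R0; Y→R2; Z→R3.
Novax's best replies: R0→W; R1→Z; R2→Z; R3→X.
The unique mutual best reply is (R0, W), giving (10, 4).
Novax earns 4 sequentially versus 4 at the Nash outcome: unchanged.

unchanged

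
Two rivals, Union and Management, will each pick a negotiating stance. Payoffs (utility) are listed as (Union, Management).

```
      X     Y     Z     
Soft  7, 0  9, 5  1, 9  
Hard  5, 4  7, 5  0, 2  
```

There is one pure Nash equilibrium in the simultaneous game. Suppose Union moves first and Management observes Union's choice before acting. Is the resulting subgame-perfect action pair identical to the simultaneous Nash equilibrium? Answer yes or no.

no

Work backward from Management's decision.
- Soft: Management compares 0, 5, 9 and picks Z; Union would get 1.
- Hard: Management compares 4, 5, 2 and picks Y; Union would get 7.
Among 1, 7, the best is 7 at Hard. Subgame-perfect outcome: (Hard, Y) with payoffs (7, 5).
For the simultaneous game, intersect best replies.
Union's best replies: X→Soft; Y→Soft; Z→Soft.
Management's best replies: Soft→Z; Hard→Y.
Only (Soft, Z) has each player best-responding; Nash payoffs (1, 9).
Sequential outcome (Hard, Y) differs from the Nash profile (Soft, Z).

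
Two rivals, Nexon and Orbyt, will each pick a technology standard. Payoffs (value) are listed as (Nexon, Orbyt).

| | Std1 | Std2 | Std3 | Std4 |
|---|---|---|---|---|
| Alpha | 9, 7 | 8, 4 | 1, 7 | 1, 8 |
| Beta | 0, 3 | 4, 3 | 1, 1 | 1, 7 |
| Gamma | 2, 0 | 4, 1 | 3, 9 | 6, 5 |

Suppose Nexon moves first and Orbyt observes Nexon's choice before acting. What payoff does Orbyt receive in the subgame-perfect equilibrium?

9

Solve by backward induction (Nexon leads).
- Alpha: BR = Std4, leader payoff 1.
- Beta: BR = Std4, leader payoff 1.
- Gamma: BR = Std3, leader payoff 3.
Maximizing over 1, 1, 3, Nexon chooses Gamma. Subgame-perfect outcome: (Gamma, Std3) with payoffs (3, 9).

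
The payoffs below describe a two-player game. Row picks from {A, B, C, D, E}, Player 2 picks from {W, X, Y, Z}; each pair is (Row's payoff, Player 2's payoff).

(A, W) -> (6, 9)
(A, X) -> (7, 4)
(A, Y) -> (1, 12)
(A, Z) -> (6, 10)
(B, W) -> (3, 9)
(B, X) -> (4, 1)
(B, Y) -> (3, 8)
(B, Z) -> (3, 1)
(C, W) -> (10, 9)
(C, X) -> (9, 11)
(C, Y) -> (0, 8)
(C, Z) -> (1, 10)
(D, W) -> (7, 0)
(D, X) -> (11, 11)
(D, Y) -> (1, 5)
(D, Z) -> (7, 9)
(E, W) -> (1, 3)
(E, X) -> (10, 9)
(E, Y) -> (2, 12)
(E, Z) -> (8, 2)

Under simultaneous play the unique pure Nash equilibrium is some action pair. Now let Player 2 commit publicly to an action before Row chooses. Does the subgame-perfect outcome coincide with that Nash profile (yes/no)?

Solve by backward induction (Player 2 leads).
- W: Row compares 6, 3, 10, 7, 1 and picks C; Player 2 would get 9.
- X: Row compares 7, 4, 9, 11, 10 and picks D; Player 2 would get 11.
- Y: Row compares 1, 3, 0, 1, 2 and picks B; Player 2 would get 8.
- Z: Row compares 6, 3, 1, 7, 8 and picks E; Player 2 would get 2.
Player 2's induced payoffs are 9, 11, 8, 2, so Player 2 commits to X. Subgame-perfect outcome: (D, X) with payoffs (11, 11).
Under simultaneous play:
Row's best replies: W→C; X→D; Y→B; Z→E.
Player 2's best replies: A→Y; B→W; C→X; D→X; E→Y.
The unique mutual best reply is (D, X), giving (11, 11).
Sequential outcome (D, X) coincides with the Nash profile (D, X).

yes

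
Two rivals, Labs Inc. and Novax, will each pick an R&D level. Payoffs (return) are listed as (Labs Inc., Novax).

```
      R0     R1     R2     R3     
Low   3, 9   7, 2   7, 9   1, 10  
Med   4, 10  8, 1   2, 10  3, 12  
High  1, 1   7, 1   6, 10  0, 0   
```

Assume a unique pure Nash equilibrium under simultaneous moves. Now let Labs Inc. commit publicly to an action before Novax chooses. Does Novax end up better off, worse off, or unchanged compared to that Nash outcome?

worse off

Novax best-responds to each possible Labs Inc. move:
- Low → Novax plays R3 (best of 9, 2, 9, 10); Labs Inc. gets 1.
- Med → Novax plays R3 (best of 10, 1, 10, 12); Labs Inc. gets 3.
- High → Novax plays R2 (best of 1, 1, 10, 0); Labs Inc. gets 6.
Labs Inc.'s induced payoffs are 1, 3, 6, so Labs Inc. commits to High. Subgame-perfect outcome: (High, R2) with payoffs (6, 10).
Now find the simultaneous Nash equilibrium.
Labs Inc.'s best replies: R0→Med; R1→Med; R2→Low; R3→Med.
Novax's best replies: Low→R3; Med→R3; High→R2.
Only (Med, R3) has each player best-responding; Nash payoffs (3, 12).
Novax earns 10 sequentially versus 12 at the Nash outcome: worse off.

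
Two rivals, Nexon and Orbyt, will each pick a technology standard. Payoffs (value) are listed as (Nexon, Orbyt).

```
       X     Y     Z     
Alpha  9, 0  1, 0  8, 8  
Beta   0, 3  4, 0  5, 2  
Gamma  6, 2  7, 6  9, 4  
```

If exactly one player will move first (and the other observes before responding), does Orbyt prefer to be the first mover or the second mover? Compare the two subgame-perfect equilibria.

second

If Nexon leads: Orbyt's best replies are Alpha→Z, Beta→X, Gamma→Y; Nexon's induced payoffs 8, 0, 7; outcome (Alpha, Z), payoffs (8, 8).
If Orbyt leads: Nexon's best replies are X→Alpha, Y→Gamma, Z→Gamma; Orbyt's induced payoffs 0, 6, 4; outcome (Gamma, Y), payoffs (7, 6).
Orbyt gets 6 moving first and 8 moving second, so Orbyt prefers to move second.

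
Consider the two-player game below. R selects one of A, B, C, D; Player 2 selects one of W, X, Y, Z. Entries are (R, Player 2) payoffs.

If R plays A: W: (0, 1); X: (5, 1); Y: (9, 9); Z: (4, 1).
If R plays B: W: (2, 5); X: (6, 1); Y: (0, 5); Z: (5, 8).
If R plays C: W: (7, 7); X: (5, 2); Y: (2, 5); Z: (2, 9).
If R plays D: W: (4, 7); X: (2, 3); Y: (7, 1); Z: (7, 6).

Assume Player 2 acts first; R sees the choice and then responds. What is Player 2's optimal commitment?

Y

Work backward from R's decision.
- W → R plays C (best of 0, 2, 7, 4); Player 2 gets 7.
- X → R plays B (best of 5, 6, 5, 2); Player 2 gets 1.
- Y → R plays A (best of 9, 0, 2, 7); Player 2 gets 9.
- Z → R plays D (best of 4, 5, 2, 7); Player 2 gets 6.
Player 2's induced payoffs are 7, 1, 9, 6, so Player 2 commits to Y. Subgame-perfect outcome: (A, Y) with payoffs (9, 9).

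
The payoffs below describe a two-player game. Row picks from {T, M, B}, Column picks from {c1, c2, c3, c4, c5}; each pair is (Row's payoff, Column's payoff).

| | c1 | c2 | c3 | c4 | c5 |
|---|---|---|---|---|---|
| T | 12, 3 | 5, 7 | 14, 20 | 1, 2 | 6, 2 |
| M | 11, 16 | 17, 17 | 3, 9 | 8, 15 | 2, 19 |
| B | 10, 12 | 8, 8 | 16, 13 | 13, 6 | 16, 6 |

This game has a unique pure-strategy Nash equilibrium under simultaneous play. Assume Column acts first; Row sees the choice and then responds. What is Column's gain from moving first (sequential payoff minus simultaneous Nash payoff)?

4

Work backward from Row's decision.
- c1 → Row plays T (best of 12, 11, 10); Column gets 3.
- c2 → Row plays M (best of 5, 17, 8); Column gets 17.
- c3 → Row plays B (best of 14, 3, 16); Column gets 13.
- c4 → Row plays B (best of 1, 8, 13); Column gets 6.
- c5 → Row plays B (best of 6, 2, 16); Column gets 6.
Column's induced payoffs are 3, 17, 13, 6, 6, so Column commits to c2. Subgame-perfect outcome: (M, c2) with payoffs (17, 17).
Now find the simultaneous Nash equilibrium.
Row's best replies: c1→T; c2→M; c3→B; c4→B; c5→B.
Column's best replies: T→c3; M→c5; B→c3.
The unique mutual best reply is (B, c3), giving (16, 13).
Column's commitment gain: 17 − 13 = 4.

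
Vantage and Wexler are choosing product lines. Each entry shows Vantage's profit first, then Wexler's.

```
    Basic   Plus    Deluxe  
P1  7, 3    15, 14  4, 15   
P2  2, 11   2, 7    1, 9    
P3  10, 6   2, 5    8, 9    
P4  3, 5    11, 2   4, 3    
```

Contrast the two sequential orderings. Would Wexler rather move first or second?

If Vantage leads: Wexler's best replies are P1→Deluxe, P2→Basic, P3→Deluxe, P4→Basic; Vantage's induced payoffs 4, 2, 8, 3; outcome (P3, Deluxe), payoffs (8, 9).
If Wexler leads: Vantage's best replies are Basic→P3, Plus→P1, Deluxe→P3; Wexler's induced payoffs 6, 14, 9; outcome (P1, Plus), payoffs (15, 14).
Wexler gets 14 moving first and 9 moving second, so Wexler prefers to move first.

first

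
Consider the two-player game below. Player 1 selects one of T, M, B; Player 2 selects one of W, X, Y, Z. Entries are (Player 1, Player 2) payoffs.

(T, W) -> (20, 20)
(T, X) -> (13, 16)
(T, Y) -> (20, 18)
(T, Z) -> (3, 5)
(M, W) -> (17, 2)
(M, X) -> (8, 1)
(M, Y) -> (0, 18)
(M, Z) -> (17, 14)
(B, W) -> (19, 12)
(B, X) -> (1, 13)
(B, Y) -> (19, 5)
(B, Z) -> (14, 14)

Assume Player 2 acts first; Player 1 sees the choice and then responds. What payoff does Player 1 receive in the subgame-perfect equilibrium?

20

Backward induction with Player 2 moving first.
- W → Player 1 plays T (best of 20, 17, 19); Player 2 gets 20.
- X → Player 1 plays T (best of 13, 8, 1); Player 2 gets 16.
- Y → Player 1 plays T (best of 20, 0, 19); Player 2 gets 18.
- Z → Player 1 plays M (best of 3, 17, 14); Player 2 gets 14.
Player 2's induced payoffs are 20, 16, 18, 14, so Player 2 commits to W. Subgame-perfect outcome: (T, W) with payoffs (20, 20).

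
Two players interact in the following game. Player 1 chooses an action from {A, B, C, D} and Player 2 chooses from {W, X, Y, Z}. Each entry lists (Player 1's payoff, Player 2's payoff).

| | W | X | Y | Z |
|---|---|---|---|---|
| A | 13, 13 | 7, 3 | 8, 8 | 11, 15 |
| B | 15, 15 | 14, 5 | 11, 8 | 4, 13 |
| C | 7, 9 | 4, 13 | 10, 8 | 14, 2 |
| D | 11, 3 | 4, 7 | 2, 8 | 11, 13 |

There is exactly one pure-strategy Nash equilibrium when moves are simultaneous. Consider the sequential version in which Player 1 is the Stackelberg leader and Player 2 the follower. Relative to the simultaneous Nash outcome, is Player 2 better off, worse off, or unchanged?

Player 2 best-responds to each possible Player 1 move:
- A: Player 2 compares 13, 3, 8, 15 and picks Z; Player 1 would get 11.
- B: Player 2 compares 15, 5, 8, 13 and picks W; Player 1 would get 15.
- C: Player 2 compares 9, 13, 8, 2 and picks X; Player 1 would get 4.
- D: Player 2 compares 3, 7, 8, 13 and picks Z; Player 1 would get 11.
Maximizing over 11, 15, 4, 11, Player 1 chooses B. Subgame-perfect outcome: (B, W) with payoffs (15, 15).
For the simultaneous game, intersect best replies.
Player 1's best replies: W→B; X→B; Y→B; Z→C.
Player 2's best replies: A→Z; B→W; C→X; D→Z.
Only (B, W) has each player best-responding; Nash payoffs (15, 15).
Player 2 earns 15 sequentially versus 15 at the Nash outcome: unchanged.

unchanged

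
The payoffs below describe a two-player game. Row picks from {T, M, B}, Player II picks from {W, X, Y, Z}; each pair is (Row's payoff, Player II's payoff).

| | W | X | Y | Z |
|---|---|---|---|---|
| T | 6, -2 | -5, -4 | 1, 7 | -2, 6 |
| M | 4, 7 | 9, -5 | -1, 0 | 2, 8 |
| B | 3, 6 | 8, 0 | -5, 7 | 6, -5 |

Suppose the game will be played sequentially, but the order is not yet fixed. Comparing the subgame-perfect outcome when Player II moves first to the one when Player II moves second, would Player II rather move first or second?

second

If Row leads: Player II's best replies are T→Y, M→Z, B→Y; Row's induced payoffs 1, 2, -5; outcome (M, Z), payoffs (2, 8).
If Player II leads: Row's best replies are W→T, X→M, Y→T, Z→B; Player II's induced payoffs -2, -5, 7, -5; outcome (T, Y), payoffs (1, 7).
Player II gets 7 moving first and 8 moving second, so Player II prefers to move second.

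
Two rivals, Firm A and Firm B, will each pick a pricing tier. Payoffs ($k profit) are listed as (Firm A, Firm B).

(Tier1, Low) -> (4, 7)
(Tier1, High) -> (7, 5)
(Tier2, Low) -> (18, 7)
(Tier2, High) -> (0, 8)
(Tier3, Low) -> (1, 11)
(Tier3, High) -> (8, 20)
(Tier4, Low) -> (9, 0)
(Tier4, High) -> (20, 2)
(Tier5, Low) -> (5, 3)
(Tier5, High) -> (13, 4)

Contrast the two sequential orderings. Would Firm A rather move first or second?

If Firm A leads: Firm B's best replies are Tier1→Low, Tier2→High, Tier3→High, Tier4→High, Tier5→High; Firm A's induced payoffs 4, 0, 8, 20, 13; outcome (Tier4, High), payoffs (20, 2).
If Firm B leads: Firm A's best replies are Low→Tier2, High→Tier4; Firm B's induced payoffs 7, 2; outcome (Tier2, Low), payoffs (18, 7).
Firm A gets 20 moving first and 18 moving second, so Firm A prefers to move first.

first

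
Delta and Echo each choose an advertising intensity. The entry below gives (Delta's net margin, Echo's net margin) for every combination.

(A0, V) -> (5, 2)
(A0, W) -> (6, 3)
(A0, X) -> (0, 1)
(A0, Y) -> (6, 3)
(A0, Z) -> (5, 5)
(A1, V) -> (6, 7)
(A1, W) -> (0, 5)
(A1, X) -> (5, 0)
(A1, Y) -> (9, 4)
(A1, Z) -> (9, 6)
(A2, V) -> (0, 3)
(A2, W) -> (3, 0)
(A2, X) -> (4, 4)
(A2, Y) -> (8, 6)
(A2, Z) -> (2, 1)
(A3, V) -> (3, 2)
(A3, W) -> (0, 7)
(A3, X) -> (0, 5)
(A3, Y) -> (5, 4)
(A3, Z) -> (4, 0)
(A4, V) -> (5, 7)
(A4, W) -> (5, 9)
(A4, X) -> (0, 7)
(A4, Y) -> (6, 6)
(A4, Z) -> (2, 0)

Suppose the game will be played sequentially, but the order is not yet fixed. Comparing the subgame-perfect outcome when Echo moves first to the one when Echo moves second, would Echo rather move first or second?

first

If Delta leads: Echo's best replies are A0→Z, A1→V, A2→Y, A3→W, A4→W; Delta's induced payoffs 5, 6, 8, 0, 5; outcome (A2, Y), payoffs (8, 6).
If Echo leads: Delta's best replies are V→A1, W→A0, X→A1, Y→A1, Z→A1; Echo's induced payoffs 7, 3, 0, 4, 6; outcome (A1, V), payoffs (6, 7).
Echo gets 7 moving first and 6 moving second, so Echo prefers to move first.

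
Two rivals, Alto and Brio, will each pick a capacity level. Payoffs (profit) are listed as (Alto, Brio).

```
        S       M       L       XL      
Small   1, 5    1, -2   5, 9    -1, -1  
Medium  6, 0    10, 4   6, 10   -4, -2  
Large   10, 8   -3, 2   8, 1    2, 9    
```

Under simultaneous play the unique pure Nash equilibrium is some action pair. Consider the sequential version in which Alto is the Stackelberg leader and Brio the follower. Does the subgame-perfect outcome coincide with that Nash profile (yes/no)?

Backward induction with Alto moving first.
- Small: Brio compares 5, -2, 9, -1 and picks L; Alto would get 5.
- Medium: Brio compares 0, 4, 10, -2 and picks L; Alto would get 6.
- Large: Brio compares 8, 2, 1, 9 and picks XL; Alto would get 2.
Among 5, 6, 2, the best is 6 at Medium. Subgame-perfect outcome: (Medium, L) with payoffs (6, 10).
Now find the simultaneous Nash equilibrium.
Alto's best replies: S→Large; M→Medium; L→Large; XL→Large.
Brio's best replies: Small→L; Medium→L; Large→XL.
Only (Large, XL) has each player best-responding; Nash payoffs (2, 9).
Sequential outcome (Medium, L) differs from the Nash profile (Large, XL).

no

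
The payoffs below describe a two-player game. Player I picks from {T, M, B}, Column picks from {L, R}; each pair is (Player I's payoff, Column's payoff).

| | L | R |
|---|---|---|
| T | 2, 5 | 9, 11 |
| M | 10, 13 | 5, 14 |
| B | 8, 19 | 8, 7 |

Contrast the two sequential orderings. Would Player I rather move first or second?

second

If Player I leads: Column's best replies are T→R, M→R, B→L; Player I's induced payoffs 9, 5, 8; outcome (T, R), payoffs (9, 11).
If Column leads: Player I's best replies are L→M, R→T; Column's induced payoffs 13, 11; outcome (M, L), payoffs (10, 13).
Player I gets 9 moving first and 10 moving second, so Player I prefers to move second.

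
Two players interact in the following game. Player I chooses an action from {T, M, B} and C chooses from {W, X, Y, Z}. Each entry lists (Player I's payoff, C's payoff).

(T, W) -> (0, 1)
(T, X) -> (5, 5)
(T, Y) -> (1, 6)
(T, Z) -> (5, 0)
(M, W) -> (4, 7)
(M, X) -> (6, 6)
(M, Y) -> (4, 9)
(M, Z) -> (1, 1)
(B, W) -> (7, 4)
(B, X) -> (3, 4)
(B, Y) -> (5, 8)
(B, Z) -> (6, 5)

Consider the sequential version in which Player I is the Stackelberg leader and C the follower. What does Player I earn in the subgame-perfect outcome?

5

Backward induction with Player I moving first.
- T: C compares 1, 5, 6, 0 and picks Y; Player I would get 1.
- M: C compares 7, 6, 9, 1 and picks Y; Player I would get 4.
- B: C compares 4, 4, 8, 5 and picks Y; Player I would get 5.
Player I's induced payoffs are 1, 4, 5, so Player I commits to B. Subgame-perfect outcome: (B, Y) with payoffs (5, 8).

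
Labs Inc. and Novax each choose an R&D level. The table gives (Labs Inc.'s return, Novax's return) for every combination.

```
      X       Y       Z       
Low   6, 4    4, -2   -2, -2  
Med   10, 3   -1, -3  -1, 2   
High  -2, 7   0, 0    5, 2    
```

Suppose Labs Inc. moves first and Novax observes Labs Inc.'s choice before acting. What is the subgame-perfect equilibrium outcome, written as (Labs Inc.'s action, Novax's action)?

(Med, X)

Novax best-responds to each possible Labs Inc. move:
- Low: Novax compares 4, -2, -2 and picks X; Labs Inc. would get 6.
- Med: Novax compares 3, -3, 2 and picks X; Labs Inc. would get 10.
- High: Novax compares 7, 0, 2 and picks X; Labs Inc. would get -2.
Labs Inc.'s induced payoffs are 6, 10, -2, so Labs Inc. commits to Med. Subgame-perfect outcome: (Med, X) with payoffs (10, 3).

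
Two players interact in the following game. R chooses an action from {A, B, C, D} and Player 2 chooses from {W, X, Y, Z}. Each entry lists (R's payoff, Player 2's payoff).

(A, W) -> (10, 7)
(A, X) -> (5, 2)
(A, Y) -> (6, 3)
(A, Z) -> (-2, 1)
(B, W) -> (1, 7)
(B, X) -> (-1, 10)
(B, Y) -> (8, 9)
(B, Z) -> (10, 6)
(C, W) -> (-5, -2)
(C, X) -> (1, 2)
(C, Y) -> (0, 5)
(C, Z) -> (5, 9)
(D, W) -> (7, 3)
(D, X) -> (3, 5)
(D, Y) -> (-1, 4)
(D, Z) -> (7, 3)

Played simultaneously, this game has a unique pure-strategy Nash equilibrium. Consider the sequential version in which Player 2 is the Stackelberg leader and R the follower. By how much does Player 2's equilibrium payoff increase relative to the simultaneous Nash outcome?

2

Work backward from R's decision.
- W: BR = A, leader payoff 7.
- X: BR = A, leader payoff 2.
- Y: BR = B, leader payoff 9.
- Z: BR = B, leader payoff 6.
Maximizing over 7, 2, 9, 6, Player 2 chooses Y. Subgame-perfect outcome: (B, Y) with payoffs (8, 9).
For the simultaneous game, intersect best replies.
R's best replies: W→A; X→A; Y→B; Z→B.
Player 2's best replies: A→W; B→X; C→Z; D→X.
The unique mutual best reply is (A, W), giving (10, 7).
Player 2's commitment gain: 9 − 7 = 2.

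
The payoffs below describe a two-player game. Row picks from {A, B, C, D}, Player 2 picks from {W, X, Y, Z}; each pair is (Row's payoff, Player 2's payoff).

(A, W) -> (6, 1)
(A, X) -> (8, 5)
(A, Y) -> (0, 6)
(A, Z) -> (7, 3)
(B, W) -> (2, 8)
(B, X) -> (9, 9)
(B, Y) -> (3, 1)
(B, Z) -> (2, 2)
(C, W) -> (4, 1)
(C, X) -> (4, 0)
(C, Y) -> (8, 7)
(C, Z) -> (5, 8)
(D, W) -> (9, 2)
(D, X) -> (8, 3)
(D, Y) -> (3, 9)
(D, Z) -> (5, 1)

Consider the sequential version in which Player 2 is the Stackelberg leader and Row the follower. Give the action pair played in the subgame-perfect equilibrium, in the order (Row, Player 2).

(B, X)

Row best-responds to each possible Player 2 move:
- W → Row plays D (best of 6, 2, 4, 9); Player 2 gets 2.
- X → Row plays B (best of 8, 9, 4, 8); Player 2 gets 9.
- Y → Row plays C (best of 0, 3, 8, 3); Player 2 gets 7.
- Z → Row plays A (best of 7, 2, 5, 5); Player 2 gets 3.
Maximizing over 2, 9, 7, 3, Player 2 chooses X. Subgame-perfect outcome: (B, X) with payoffs (9, 9).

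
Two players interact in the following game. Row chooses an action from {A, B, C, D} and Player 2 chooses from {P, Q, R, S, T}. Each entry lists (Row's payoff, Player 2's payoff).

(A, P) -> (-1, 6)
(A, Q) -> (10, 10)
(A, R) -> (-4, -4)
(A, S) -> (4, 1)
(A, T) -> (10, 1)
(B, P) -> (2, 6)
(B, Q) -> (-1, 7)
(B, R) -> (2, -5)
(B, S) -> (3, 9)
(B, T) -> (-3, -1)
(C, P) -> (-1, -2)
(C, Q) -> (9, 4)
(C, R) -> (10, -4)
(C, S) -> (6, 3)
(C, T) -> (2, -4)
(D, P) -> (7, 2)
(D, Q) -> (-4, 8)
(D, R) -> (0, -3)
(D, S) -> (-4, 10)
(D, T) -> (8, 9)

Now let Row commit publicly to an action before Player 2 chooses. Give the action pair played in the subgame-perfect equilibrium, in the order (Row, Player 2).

Work backward from Player 2's decision.
- A: Player 2 compares 6, 10, -4, 1, 1 and picks Q; Row would get 10.
- B: Player 2 compares 6, 7, -5, 9, -1 and picks S; Row would get 3.
- C: Player 2 compares -2, 4, -4, 3, -4 and picks Q; Row would get 9.
- D: Player 2 compares 2, 8, -3, 10, 9 and picks S; Row would get -4.
Maximizing over 10, 3, 9, -4, Row chooses A. Subgame-perfect outcome: (A, Q) with payoffs (10, 10).

(A, Q)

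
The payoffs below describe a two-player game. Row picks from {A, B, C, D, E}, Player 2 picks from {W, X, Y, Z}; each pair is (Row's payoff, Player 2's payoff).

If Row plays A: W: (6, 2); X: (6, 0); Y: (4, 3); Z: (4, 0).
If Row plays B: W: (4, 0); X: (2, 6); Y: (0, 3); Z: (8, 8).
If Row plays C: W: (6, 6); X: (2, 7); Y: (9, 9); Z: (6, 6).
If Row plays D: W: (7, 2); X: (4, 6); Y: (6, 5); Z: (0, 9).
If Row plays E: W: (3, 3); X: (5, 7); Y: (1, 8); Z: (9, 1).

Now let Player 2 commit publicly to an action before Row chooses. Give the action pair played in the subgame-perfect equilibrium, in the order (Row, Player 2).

(C, Y)

Solve by backward induction (Player 2 leads).
- W → Row plays D (best of 6, 4, 6, 7, 3); Player 2 gets 2.
- X → Row plays A (best of 6, 2, 2, 4, 5); Player 2 gets 0.
- Y → Row plays C (best of 4, 0, 9, 6, 1); Player 2 gets 9.
- Z → Row plays E (best of 4, 8, 6, 0, 9); Player 2 gets 1.
Among 2, 0, 9, 1, the best is 9 at Y. Subgame-perfect outcome: (C, Y) with payoffs (9, 9).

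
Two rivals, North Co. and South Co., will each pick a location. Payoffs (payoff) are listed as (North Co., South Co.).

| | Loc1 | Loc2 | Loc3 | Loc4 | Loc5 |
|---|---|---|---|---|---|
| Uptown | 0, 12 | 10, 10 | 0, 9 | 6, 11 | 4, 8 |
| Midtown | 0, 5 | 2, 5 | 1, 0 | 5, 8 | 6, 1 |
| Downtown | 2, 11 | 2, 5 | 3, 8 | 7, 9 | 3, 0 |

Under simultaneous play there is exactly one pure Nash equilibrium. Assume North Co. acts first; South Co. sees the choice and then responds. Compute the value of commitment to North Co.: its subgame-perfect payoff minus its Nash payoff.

South Co. best-responds to each possible North Co. move:
- Uptown → South Co. plays Loc1 (best of 12, 10, 9, 11, 8); North Co. gets 0.
- Midtown → South Co. plays Loc4 (best of 5, 5, 0, 8, 1); North Co. gets 5.
- Downtown → South Co. plays Loc1 (best of 11, 5, 8, 9, 0); North Co. gets 2.
North Co.'s induced payoffs are 0, 5, 2, so North Co. commits to Midtown. Subgame-perfect outcome: (Midtown, Loc4) with payoffs (5, 8).
Now find the simultaneous Nash equilibrium.
North Co.'s best replies: Loc1→Downtown; Loc2→Uptown; Loc3→Downtown; Loc4→Downtown; Loc5→Midtown.
South Co.'s best replies: Uptown→Loc1; Midtown→Loc4; Downtown→Loc1.
The unique mutual best reply is (Downtown, Loc1), giving (2, 11).
North Co.'s commitment gain: 5 − 2 = 3.

3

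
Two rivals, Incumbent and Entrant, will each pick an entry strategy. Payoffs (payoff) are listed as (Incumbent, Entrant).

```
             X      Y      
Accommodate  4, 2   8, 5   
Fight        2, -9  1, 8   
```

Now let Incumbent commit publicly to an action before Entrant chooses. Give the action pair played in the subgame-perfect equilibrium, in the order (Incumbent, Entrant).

Work backward from Entrant's decision.
- Accommodate: Entrant compares 2, 5 and picks Y; Incumbent would get 8.
- Fight: Entrant compares -9, 8 and picks Y; Incumbent would get 1.
Maximizing over 8, 1, Incumbent chooses Accommodate. Subgame-perfect outcome: (Accommodate, Y) with payoffs (8, 5).

(Accommodate, Y)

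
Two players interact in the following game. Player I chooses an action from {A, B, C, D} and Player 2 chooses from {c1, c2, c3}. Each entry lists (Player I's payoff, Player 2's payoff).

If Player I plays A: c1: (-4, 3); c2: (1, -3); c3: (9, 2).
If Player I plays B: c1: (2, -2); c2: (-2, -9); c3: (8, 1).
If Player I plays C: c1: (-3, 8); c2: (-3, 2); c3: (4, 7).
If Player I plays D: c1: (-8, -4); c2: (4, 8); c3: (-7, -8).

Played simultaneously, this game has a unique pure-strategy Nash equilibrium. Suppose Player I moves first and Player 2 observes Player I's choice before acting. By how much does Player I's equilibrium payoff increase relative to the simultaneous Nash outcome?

4

Solve by backward induction (Player I leads).
- A: Player 2 compares 3, -3, 2 and picks c1; Player I would get -4.
- B: Player 2 compares -2, -9, 1 and picks c3; Player I would get 8.
- C: Player 2 compares 8, 2, 7 and picks c1; Player I would get -3.
- D: Player 2 compares -4, 8, -8 and picks c2; Player I would get 4.
Among -4, 8, -3, 4, the best is 8 at B. Subgame-perfect outcome: (B, c3) with payoffs (8, 1).
Now find the simultaneous Nash equilibrium.
Player I's best replies: c1→B; c2→D; c3→A.
Player 2's best replies: A→c1; B→c3; C→c1; D→c2.
The unique mutual best reply is (D, c2), giving (4, 8).
Player I's commitment gain: 8 − 4 = 4.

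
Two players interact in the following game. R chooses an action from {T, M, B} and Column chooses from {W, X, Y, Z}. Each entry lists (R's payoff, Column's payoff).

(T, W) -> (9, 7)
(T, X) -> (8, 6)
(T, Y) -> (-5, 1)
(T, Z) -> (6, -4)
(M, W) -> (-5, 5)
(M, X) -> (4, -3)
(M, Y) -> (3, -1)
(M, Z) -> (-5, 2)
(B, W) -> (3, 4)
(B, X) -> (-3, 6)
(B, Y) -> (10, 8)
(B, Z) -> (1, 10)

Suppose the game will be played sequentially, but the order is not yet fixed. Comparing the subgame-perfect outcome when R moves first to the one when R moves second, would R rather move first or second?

second

If R leads: Column's best replies are T→W, M→W, B→Z; R's induced payoffs 9, -5, 1; outcome (T, W), payoffs (9, 7).
If Column leads: R's best replies are W→T, X→T, Y→B, Z→T; Column's induced payoffs 7, 6, 8, -4; outcome (B, Y), payoffs (10, 8).
R gets 9 moving first and 10 moving second, so R prefers to move second.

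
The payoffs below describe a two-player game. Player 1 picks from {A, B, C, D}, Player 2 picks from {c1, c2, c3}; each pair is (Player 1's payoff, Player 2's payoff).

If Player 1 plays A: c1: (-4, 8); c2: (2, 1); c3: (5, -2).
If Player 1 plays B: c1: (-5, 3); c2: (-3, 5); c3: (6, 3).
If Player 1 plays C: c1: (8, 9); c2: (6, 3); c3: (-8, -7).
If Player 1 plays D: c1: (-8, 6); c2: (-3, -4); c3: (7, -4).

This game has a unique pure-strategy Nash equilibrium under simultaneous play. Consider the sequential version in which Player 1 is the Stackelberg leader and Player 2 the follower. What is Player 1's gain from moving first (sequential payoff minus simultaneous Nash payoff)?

0

Solve by backward induction (Player 1 leads).
- A: Player 2 compares 8, 1, -2 and picks c1; Player 1 would get -4.
- B: Player 2 compares 3, 5, 3 and picks c2; Player 1 would get -3.
- C: Player 2 compares 9, 3, -7 and picks c1; Player 1 would get 8.
- D: Player 2 compares 6, -4, -4 and picks c1; Player 1 would get -8.
Player 1's induced payoffs are -4, -3, 8, -8, so Player 1 commits to C. Subgame-perfect outcome: (C, c1) with payoffs (8, 9).
Now find the simultaneous Nash equilibrium.
Player 1's best replies: c1→C; c2→C; c3→D.
Player 2's best replies: A→c1; B→c2; C→c1; D→c1.
The unique mutual best reply is (C, c1), giving (8, 9).
Player 1's commitment gain: 8 − 8 = 0.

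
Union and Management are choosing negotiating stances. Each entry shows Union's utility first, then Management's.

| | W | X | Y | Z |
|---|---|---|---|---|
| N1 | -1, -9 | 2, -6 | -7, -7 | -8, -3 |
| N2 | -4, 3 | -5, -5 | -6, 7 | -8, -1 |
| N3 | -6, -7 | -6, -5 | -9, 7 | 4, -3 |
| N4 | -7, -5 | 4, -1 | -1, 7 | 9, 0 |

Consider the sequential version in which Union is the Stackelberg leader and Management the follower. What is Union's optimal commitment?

N4

Solve by backward induction (Union leads).
- N1: Management compares -9, -6, -7, -3 and picks Z; Union would get -8.
- N2: Management compares 3, -5, 7, -1 and picks Y; Union would get -6.
- N3: Management compares -7, -5, 7, -3 and picks Y; Union would get -9.
- N4: Management compares -5, -1, 7, 0 and picks Y; Union would get -1.
Union's induced payoffs are -8, -6, -9, -1, so Union commits to N4. Subgame-perfect outcome: (N4, Y) with payoffs (-1, 7).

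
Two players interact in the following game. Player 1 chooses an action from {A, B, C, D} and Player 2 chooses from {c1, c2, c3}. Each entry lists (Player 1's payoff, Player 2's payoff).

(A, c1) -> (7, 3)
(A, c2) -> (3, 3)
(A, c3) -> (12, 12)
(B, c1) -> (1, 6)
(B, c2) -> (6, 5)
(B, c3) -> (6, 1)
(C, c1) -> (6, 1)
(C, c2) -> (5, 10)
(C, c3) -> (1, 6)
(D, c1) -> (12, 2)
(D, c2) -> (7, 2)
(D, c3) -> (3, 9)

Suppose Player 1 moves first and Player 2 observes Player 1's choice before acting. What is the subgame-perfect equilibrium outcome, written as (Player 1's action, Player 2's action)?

Work backward from Player 2's decision.
- A → Player 2 plays c3 (best of 3, 3, 12); Player 1 gets 12.
- B → Player 2 plays c1 (best of 6, 5, 1); Player 1 gets 1.
- C → Player 2 plays c2 (best of 1, 10, 6); Player 1 gets 5.
- D → Player 2 plays c3 (best of 2, 2, 9); Player 1 gets 3.
Player 1's induced payoffs are 12, 1, 5, 3, so Player 1 commits to A. Subgame-perfect outcome: (A, c3) with payoffs (12, 12).

(A, c3)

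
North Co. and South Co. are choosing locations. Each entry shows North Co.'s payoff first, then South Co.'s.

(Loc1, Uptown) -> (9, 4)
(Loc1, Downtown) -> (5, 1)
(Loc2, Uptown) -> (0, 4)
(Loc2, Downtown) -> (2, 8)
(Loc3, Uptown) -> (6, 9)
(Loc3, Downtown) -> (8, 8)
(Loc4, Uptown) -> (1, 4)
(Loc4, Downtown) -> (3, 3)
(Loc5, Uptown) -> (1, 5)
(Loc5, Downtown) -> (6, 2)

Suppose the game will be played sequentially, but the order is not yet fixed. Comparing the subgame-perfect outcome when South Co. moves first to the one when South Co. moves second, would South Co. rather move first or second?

If North Co. leads: South Co.'s best replies are Loc1→Uptown, Loc2→Downtown, Loc3→Uptown, Loc4→Uptown, Loc5→Uptown; North Co.'s induced payoffs 9, 2, 6, 1, 1; outcome (Loc1, Uptown), payoffs (9, 4).
If South Co. leads: North Co.'s best replies are Uptown→Loc1, Downtown→Loc3; South Co.'s induced payoffs 4, 8; outcome (Loc3, Downtown), payoffs (8, 8).
South Co. gets 8 moving first and 4 moving second, so South Co. prefers to move first.

first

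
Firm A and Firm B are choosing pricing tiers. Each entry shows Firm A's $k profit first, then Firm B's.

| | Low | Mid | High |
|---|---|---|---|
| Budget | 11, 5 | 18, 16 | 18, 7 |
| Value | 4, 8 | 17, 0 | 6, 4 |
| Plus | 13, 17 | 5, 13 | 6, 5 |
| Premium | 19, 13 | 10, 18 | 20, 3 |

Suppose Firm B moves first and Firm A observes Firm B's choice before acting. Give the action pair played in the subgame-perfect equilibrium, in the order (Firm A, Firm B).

(Budget, Mid)

Firm A best-responds to each possible Firm B move:
- Low: BR = Premium, leader payoff 13.
- Mid: BR = Budget, leader payoff 16.
- High: BR = Premium, leader payoff 3.
Firm B's induced payoffs are 13, 16, 3, so Firm B commits to Mid. Subgame-perfect outcome: (Budget, Mid) with payoffs (18, 16).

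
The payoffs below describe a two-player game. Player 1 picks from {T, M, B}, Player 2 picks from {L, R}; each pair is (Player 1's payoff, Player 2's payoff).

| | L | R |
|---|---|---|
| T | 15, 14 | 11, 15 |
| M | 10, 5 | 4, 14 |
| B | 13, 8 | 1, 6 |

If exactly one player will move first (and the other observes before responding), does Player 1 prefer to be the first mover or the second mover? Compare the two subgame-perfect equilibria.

first

If Player 1 leads: Player 2's best replies are T→R, M→R, B→L; Player 1's induced payoffs 11, 4, 13; outcome (B, L), payoffs (13, 8).
If Player 2 leads: Player 1's best replies are L→T, R→T; Player 2's induced payoffs 14, 15; outcome (T, R), payoffs (11, 15).
Player 1 gets 13 moving first and 11 moving second, so Player 1 prefers to move first.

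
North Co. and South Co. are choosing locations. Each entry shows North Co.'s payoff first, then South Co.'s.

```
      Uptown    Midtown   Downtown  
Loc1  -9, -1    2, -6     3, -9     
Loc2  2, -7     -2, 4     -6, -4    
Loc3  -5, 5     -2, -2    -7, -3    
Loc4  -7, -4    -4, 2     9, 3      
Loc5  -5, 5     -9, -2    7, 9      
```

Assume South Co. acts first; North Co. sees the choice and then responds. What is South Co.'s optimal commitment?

Backward induction with South Co. moving first.
- Uptown: BR = Loc2, leader payoff -7.
- Midtown: BR = Loc1, leader payoff -6.
- Downtown: BR = Loc4, leader payoff 3.
Among -7, -6, 3, the best is 3 at Downtown. Subgame-perfect outcome: (Loc4, Downtown) with payoffs (9, 3).

Downtown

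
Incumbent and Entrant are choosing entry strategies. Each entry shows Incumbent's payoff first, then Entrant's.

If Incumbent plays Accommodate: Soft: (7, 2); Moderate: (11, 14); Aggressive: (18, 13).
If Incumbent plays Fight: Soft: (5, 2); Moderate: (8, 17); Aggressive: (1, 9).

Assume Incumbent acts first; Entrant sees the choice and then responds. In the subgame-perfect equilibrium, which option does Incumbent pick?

Accommodate

Work backward from Entrant's decision.
- Accommodate: Entrant compares 2, 14, 13 and picks Moderate; Incumbent would get 11.
- Fight: Entrant compares 2, 17, 9 and picks Moderate; Incumbent would get 8.
Among 11, 8, the best is 11 at Accommodate. Subgame-perfect outcome: (Accommodate, Moderate) with payoffs (11, 14).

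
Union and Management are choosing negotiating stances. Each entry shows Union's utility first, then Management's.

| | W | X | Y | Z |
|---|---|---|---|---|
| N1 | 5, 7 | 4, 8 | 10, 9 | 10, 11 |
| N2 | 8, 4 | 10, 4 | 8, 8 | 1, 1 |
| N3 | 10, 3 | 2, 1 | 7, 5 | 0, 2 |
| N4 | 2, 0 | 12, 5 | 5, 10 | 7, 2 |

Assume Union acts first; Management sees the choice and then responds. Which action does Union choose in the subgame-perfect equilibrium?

N1

Solve by backward induction (Union leads).
- N1: BR = Z, leader payoff 10.
- N2: BR = Y, leader payoff 8.
- N3: BR = Y, leader payoff 7.
- N4: BR = Y, leader payoff 5.
Union's induced payoffs are 10, 8, 7, 5, so Union commits to N1. Subgame-perfect outcome: (N1, Z) with payoffs (10, 11).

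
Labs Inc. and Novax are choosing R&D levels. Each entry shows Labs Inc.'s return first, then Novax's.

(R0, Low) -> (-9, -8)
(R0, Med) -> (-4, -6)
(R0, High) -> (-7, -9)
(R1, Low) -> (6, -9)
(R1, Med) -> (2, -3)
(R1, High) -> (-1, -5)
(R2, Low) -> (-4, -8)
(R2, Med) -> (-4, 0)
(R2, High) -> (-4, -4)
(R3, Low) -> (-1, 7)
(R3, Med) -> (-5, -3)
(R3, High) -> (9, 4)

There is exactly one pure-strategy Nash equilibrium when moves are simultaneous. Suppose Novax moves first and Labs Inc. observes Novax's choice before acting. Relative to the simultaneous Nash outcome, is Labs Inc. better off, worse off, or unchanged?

Solve by backward induction (Novax leads).
- Low → Labs Inc. plays R1 (best of -9, 6, -4, -1); Novax gets -9.
- Med → Labs Inc. plays R1 (best of -4, 2, -4, -5); Novax gets -3.
- High → Labs Inc. plays R3 (best of -7, -1, -4, 9); Novax gets 4.
Novax's induced payoffs are -9, -3, 4, so Novax commits to High. Subgame-perfect outcome: (R3, High) with payoffs (9, 4).
For the simultaneous game, intersect best replies.
Labs Inc.'s best replies: Low→R1; Med→R1; High→R3.
Novax's best replies: R0→Med; R1→Med; R2→Med; R3→Low.
The unique mutual best reply is (R1, Med), giving (2, -3).
Labs Inc. earns 9 sequentially versus 2 at the Nash outcome: better off.

better off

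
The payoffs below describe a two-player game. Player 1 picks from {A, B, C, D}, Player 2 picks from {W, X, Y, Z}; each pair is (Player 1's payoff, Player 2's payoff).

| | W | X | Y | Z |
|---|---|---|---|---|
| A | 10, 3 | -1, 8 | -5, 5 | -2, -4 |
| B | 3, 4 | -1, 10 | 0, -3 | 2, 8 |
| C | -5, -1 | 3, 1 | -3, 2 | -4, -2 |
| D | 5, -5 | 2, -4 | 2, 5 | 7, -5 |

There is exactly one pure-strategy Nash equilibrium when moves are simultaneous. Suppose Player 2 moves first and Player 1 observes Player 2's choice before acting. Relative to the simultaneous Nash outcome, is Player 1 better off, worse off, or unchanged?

unchanged

Player 1 best-responds to each possible Player 2 move:
- W → Player 1 plays A (best of 10, 3, -5, 5); Player 2 gets 3.
- X → Player 1 plays C (best of -1, -1, 3, 2); Player 2 gets 1.
- Y → Player 1 plays D (best of -5, 0, -3, 2); Player 2 gets 5.
- Z → Player 1 plays D (best of -2, 2, -4, 7); Player 2 gets -5.
Player 2's induced payoffs are 3, 1, 5, -5, so Player 2 commits to Y. Subgame-perfect outcome: (D, Y) with payoffs (2, 5).
Now find the simultaneous Nash equilibrium.
Player 1's best replies: W→A; X→C; Y→D; Z→D.
Player 2's best replies: A→X; B→X; C→Y; D→Y.
The unique mutual best reply is (D, Y), giving (2, 5).
Player 1 earns 2 sequentially versus 2 at the Nash outcome: unchanged.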